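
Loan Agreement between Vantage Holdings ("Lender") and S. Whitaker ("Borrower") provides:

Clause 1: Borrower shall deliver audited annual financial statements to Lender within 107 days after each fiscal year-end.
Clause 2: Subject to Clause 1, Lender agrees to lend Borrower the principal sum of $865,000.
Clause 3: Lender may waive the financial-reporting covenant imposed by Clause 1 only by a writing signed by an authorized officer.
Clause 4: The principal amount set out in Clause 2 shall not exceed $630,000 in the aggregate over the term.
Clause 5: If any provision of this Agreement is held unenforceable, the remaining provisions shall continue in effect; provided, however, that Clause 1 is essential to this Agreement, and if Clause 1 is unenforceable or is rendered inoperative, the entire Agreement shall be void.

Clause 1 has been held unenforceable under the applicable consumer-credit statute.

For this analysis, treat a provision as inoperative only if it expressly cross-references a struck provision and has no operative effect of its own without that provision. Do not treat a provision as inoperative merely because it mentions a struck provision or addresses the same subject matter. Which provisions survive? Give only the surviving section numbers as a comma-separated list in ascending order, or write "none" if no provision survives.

none

Clause 1 is struck. Clause 3 operates only by reference to Clause 1, so it falls with Clause 1. Clause 5 makes Clause 1 an essential term, and Clause 1 is the provision held invalid; under Clause 5, the entire Agreement is therefore void. No provision of the Agreement survives.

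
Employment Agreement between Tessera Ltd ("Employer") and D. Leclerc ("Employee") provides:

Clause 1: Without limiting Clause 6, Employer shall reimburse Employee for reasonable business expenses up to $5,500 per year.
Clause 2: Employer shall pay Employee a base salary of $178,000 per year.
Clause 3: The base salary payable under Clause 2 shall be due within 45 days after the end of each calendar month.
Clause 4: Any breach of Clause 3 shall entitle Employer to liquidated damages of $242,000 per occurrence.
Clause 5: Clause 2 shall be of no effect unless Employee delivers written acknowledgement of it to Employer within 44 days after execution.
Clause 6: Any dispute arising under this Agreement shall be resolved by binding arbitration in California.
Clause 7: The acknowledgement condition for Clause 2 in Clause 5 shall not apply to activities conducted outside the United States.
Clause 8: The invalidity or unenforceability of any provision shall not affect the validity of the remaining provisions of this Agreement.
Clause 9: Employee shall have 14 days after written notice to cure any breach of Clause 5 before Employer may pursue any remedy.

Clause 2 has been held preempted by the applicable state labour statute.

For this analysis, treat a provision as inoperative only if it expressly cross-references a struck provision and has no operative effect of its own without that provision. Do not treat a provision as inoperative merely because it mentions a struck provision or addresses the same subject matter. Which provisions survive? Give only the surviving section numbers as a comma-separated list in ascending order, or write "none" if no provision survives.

Clause 2 is struck. Clause 3 operates only by reference to Clause 2, so it falls with Clause 2. Clause 5 merely fixes the acknowledgement condition for Clause 2; with Clause 2 gone it has nothing to operate on and falls away. Clause 4 does nothing except set the liquidated-damages amount by reference to Clause 3; with Clause 3 gone it has no independent effect and is inoperative. Clause 7 does nothing except set the carve-out from the acknowledgement condition for Clause 2 by reference to Clause 5; with Clause 5 gone it has no independent effect and is inoperative. Clause 9 operates only by reference to Clause 5, so it falls with Clause 5. Clause 8 is a severability clause and preserves every provision that can still be given independent effect. That leaves Clause 1, Clause 6, and Clause 8 in effect.

1, 6, 8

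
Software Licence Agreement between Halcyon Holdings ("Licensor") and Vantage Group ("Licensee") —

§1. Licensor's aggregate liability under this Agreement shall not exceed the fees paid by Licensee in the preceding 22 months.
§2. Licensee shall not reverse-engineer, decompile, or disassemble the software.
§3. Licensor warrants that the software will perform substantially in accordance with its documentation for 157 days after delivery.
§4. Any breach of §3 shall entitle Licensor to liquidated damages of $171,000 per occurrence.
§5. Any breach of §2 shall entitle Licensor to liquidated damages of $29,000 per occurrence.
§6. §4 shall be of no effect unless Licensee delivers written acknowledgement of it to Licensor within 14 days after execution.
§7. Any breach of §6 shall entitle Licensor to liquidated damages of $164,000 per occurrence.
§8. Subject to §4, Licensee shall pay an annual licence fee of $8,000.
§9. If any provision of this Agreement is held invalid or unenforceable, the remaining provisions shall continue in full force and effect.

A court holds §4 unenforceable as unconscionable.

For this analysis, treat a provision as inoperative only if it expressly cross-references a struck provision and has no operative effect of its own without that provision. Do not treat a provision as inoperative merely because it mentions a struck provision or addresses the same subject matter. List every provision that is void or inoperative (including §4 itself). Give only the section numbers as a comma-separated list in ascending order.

§4 is struck. §6 merely fixes the acknowledgement condition for §4; with §4 gone it has nothing to operate on and falls away. §7 has no operative effect of its own apart from §6 and is therefore inoperative. §8 mentions §4 but its own obligation stands independently of §4, so §8 is not affected. §9 is a severability clause and preserves every provision that can still be given independent effect. That leaves §1, §2, §3, §5, §8, and §9 in effect.

4, 6, 7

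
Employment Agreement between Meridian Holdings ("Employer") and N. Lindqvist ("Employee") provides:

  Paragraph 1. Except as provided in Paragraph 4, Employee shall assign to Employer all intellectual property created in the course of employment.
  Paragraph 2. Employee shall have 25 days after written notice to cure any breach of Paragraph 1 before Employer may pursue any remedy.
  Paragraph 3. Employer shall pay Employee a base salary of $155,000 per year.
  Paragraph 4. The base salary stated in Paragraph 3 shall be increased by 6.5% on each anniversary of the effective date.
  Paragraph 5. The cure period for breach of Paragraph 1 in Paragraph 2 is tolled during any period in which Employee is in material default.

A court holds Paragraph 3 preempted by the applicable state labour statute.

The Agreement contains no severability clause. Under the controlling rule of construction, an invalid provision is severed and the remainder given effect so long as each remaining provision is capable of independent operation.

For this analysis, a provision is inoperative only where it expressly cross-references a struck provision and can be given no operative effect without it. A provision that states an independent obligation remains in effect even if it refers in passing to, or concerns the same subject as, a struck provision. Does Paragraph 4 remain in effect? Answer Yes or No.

No

Paragraph 3 is struck. The whole of Paragraph 4 is the escalation of the base salary, defined by reference to Paragraph 3, so Paragraph 4 cannot stand once Paragraph 3 is removed. Paragraph 1 mentions Paragraph 4 but its own obligation stands independently of Paragraph 4, so Paragraph 1 is not affected. Under the stated default rule, only provisions that cannot operate independently fall away; the rest are enforced. That leaves Paragraph 1, Paragraph 2, and Paragraph 5 in effect. Paragraph 4 is among the inoperative provisions, so the answer is no.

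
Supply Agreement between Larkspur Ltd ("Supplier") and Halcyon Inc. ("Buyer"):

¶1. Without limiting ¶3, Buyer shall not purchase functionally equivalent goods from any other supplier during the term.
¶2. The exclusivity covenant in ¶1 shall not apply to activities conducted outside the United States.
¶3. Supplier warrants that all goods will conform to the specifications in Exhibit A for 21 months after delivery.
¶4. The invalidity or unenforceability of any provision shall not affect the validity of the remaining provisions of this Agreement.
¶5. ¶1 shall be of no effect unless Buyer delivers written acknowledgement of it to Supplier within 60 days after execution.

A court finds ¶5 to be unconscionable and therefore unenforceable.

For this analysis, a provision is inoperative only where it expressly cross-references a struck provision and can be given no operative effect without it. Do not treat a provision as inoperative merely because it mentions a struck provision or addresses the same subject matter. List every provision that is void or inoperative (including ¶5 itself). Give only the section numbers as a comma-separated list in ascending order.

5

¶5 is struck. Nothing else in the Agreement is defined by reference to ¶5. Under the severability clause in ¶4, the remaining provisions continue in force. That leaves ¶1, ¶2, ¶3, and ¶4 in effect.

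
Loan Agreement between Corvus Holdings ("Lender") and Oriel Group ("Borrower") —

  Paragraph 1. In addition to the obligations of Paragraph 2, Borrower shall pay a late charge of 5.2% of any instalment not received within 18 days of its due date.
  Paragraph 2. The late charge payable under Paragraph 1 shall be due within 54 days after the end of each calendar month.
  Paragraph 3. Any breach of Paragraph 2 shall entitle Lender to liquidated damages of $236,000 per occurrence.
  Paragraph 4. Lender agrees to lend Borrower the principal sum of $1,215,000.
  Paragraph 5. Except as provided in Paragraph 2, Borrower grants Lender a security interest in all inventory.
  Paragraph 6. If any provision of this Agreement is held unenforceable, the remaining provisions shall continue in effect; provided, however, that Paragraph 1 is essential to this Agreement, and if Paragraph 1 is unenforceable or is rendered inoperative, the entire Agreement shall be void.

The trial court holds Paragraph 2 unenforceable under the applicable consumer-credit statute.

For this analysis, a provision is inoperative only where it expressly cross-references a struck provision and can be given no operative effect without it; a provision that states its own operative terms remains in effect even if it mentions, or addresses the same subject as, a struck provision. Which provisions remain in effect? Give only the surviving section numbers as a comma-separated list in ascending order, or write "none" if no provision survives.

Paragraph 2 is struck. Paragraph 3 does nothing except set the liquidated-damages amount by reference to Paragraph 2; with Paragraph 2 gone it has no independent effect and is inoperative. Although Paragraph 1 refers to Paragraph 2, its operative terms do not depend on Paragraph 2, so it remains in effect. Paragraph 5 mentions Paragraph 2 but its own obligation stands independently of Paragraph 2, so Paragraph 5 is not affected. Paragraph 6 makes Paragraph 1 an essential term, but Paragraph 1 is unaffected, so the severability proviso in Paragraph 6 preserves the remaining provisions. Paragraph 1, Paragraph 4, Paragraph 5, and Paragraph 6 remain in effect.

1, 4, 5, 6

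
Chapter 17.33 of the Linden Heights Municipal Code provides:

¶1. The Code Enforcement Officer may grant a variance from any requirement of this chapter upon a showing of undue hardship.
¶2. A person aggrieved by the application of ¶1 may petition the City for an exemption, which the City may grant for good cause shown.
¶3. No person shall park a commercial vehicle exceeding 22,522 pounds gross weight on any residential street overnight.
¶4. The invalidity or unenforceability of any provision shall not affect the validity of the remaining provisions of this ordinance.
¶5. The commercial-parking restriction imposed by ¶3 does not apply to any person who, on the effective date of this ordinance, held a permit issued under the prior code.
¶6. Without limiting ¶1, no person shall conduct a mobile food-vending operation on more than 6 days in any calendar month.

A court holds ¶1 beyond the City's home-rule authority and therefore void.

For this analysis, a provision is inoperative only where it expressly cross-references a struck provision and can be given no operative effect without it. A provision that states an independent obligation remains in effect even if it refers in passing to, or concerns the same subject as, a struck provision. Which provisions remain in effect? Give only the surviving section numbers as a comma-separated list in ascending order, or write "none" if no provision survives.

¶1 is struck. ¶2 merely fixes the exemption procedure for ¶1; with ¶1 gone it has nothing to operate on and falls away. Although ¶6 refers to ¶1, its operative terms do not depend on ¶1, so it remains in effect. ¶4 is a severability clause and preserves every provision that can still be given independent effect. ¶3, ¶4, ¶5, and ¶6 remain in effect.

3, 4, 5, 6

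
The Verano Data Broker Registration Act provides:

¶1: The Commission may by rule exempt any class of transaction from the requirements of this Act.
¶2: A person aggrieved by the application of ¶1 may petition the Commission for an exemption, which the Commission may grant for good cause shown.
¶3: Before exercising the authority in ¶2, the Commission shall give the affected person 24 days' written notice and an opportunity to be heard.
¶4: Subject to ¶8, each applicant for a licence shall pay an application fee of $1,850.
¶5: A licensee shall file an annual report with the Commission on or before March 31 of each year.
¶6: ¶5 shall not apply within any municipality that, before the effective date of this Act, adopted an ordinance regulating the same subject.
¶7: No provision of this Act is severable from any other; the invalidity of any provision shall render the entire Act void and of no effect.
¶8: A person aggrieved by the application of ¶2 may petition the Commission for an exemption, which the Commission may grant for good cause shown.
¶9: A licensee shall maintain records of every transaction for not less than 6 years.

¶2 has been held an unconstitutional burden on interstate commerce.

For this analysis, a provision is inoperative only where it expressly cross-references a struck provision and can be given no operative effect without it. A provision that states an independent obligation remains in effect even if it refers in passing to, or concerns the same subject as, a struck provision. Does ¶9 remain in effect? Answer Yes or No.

No

¶2 is struck. ¶3 operates only by reference to ¶2, so it falls with ¶2. ¶8 operates only by reference to ¶2, so it falls with ¶2. ¶7 provides that the Act is not severable, so the invalidity of any one provision voids the entire Act. No provision of the Act survives. ¶9 is among the inoperative provisions, so the answer is no.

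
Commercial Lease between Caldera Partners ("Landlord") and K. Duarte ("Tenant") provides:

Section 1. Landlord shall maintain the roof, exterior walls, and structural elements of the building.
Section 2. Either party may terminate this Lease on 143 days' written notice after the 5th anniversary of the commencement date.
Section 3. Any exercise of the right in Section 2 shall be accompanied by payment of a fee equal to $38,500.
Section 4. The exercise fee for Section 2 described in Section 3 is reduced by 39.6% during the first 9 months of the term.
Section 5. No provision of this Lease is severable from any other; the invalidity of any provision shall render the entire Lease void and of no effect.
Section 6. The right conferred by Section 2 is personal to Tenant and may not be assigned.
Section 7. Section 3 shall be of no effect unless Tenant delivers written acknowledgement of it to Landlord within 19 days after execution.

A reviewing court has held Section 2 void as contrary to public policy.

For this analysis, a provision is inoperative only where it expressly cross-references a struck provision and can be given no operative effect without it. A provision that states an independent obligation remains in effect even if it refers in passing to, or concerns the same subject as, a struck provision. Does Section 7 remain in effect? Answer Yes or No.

No

Section 2 is struck. Section 3 has no operative effect of its own apart from Section 2 and is therefore inoperative. Section 6 merely fixes the non-assignment of Section 2; with Section 2 gone it has nothing to operate on and falls away. Section 4 operates only by reference to Section 3, so it falls with Section 3. Section 7 merely fixes the acknowledgement condition for Section 3; with Section 3 gone it has nothing to operate on and falls away. Section 5 provides that the Lease is not severable, so the invalidity of any one provision voids the entire Lease. No provision of the Lease survives. Section 7 is among the inoperative provisions, so the answer is no.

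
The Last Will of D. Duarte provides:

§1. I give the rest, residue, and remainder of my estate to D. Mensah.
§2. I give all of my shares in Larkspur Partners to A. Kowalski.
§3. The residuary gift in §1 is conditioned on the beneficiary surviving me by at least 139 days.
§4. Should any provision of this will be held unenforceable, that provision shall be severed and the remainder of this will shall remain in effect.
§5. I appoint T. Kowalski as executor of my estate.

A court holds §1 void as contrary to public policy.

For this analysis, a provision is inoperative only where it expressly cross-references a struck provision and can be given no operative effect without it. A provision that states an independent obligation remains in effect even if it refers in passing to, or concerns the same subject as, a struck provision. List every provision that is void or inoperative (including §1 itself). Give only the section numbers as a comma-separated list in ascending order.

§1 is struck. §3 has no operative effect of its own apart from §1 and is therefore inoperative. §4 is a severability clause and preserves every provision that can still be given independent effect. The provisions still in force are §2, §4, and §5.

1, 3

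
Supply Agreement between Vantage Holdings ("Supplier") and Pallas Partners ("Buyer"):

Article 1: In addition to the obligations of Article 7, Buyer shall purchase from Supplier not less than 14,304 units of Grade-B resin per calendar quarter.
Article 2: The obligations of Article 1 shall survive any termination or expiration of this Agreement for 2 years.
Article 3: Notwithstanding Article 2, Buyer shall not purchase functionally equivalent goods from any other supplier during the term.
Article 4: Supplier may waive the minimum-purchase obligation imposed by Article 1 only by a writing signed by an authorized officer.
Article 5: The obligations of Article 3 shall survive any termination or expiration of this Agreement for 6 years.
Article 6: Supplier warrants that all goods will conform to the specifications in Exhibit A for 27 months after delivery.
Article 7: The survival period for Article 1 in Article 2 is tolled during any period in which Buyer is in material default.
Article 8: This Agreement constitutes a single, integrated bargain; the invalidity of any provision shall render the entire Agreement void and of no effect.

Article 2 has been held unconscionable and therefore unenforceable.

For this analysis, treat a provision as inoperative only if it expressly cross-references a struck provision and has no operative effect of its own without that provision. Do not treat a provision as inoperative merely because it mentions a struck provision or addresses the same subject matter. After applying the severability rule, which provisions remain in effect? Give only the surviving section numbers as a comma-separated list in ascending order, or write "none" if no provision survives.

Article 2 is struck. Article 7 operates only by reference to Article 2, so it falls with Article 2. Article 8 provides that the Agreement is not severable, so the invalidity of any one provision voids the entire Agreement. No provision of the Agreement survives.

none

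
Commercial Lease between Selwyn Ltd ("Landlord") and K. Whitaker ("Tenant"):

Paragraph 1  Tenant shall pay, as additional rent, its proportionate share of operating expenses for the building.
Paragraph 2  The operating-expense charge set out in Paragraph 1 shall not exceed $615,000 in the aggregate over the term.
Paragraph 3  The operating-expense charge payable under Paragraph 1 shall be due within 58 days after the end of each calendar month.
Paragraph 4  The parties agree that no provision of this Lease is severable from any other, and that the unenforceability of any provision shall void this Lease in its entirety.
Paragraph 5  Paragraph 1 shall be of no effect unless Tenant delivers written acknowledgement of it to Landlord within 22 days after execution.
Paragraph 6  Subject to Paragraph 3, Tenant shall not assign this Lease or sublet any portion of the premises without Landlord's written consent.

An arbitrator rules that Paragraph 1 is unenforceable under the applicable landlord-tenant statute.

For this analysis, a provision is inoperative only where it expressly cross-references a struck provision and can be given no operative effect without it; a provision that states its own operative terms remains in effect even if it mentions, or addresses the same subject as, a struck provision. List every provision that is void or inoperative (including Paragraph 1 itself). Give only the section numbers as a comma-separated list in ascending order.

1, 2, 3, 4, 5, 6

Paragraph 1 is struck. Paragraph 2 has no operative effect of its own apart from Paragraph 1 and is therefore inoperative. Paragraph 3 operates only by reference to Paragraph 1, so it falls with Paragraph 1. Paragraph 5 operates only by reference to Paragraph 1, so it falls with Paragraph 1. Paragraph 4 provides that the Lease is not severable, so the invalidity of any one provision voids the entire Lease. No provision of the Lease survives.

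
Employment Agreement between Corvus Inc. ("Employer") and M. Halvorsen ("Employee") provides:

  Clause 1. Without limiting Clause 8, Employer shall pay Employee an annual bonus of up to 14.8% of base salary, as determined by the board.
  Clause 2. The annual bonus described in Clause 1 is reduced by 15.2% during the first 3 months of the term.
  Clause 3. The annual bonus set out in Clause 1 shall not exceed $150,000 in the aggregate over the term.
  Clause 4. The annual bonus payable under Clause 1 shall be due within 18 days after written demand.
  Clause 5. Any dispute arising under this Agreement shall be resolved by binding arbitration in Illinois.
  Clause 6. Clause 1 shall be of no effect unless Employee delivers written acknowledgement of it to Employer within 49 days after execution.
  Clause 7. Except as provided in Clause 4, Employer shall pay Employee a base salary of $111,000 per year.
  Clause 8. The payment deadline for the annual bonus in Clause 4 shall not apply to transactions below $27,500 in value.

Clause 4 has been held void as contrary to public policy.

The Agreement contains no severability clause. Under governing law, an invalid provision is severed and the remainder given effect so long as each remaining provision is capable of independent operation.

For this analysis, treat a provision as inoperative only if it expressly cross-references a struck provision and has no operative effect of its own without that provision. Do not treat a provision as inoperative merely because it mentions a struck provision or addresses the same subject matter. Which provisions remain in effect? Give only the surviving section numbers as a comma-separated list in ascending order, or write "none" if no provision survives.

Clause 4 is struck. The whole of Clause 8 is the carve-out from the payment deadline for the annual bonus, defined by reference to Clause 4, so Clause 8 cannot stand once Clause 4 is removed. Although Clause 1 refers to Clause 8, its operative terms do not depend on Clause 8, so it remains in effect. Clause 7 mentions Clause 4 but its own obligation stands independently of Clause 4, so Clause 7 is not affected. Under the stated default rule, only provisions that cannot operate independently fall away; the rest are enforced. That leaves Clause 1, Clause 2, Clause 3, Clause 5, Clause 6, and Clause 7 in effect.

1, 2, 3, 5, 6, 7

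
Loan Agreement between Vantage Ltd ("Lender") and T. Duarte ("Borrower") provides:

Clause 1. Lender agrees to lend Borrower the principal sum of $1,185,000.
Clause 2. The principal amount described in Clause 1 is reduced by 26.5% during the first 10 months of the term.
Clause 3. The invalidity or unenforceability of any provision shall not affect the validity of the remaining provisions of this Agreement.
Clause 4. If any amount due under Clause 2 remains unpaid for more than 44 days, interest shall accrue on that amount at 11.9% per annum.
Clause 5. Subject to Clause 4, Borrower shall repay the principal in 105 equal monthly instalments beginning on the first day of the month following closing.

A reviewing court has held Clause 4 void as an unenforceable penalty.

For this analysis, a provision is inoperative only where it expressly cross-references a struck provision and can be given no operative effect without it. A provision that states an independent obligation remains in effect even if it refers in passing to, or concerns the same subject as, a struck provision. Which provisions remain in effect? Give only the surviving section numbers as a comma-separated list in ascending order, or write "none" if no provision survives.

1, 2, 3, 5

Clause 4 is struck. Clause 5 mentions Clause 4 but its own obligation stands independently of Clause 4, so Clause 5 is not affected. Nothing else in the Agreement is defined by reference to Clause 4. Under the severability clause in Clause 3, the remaining provisions continue in force. The provisions still in force are Clause 1, Clause 2, Clause 3, and Clause 5.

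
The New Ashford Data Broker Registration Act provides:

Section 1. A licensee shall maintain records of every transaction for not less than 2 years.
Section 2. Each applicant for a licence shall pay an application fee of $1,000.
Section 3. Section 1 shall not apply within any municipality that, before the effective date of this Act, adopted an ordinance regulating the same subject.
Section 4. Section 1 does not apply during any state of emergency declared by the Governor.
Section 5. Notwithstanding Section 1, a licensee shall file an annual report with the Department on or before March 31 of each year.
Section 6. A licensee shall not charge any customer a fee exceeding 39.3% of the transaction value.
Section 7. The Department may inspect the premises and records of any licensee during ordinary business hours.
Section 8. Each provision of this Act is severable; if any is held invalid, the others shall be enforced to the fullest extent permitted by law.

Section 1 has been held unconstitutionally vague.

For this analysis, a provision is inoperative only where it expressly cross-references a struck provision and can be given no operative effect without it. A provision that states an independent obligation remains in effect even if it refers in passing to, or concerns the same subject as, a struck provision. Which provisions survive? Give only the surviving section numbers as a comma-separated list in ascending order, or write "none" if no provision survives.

Section 1 is struck. Section 3 operates only by reference to Section 1, so it falls with Section 1. Section 4 merely fixes the emergency suspension of Section 1; with Section 1 gone it has nothing to operate on and falls away. Section 5 mentions Section 1 but its own obligation stands independently of Section 1, so Section 5 is not affected. Under the severability clause in Section 8, the remaining provisions continue in force. Section 2, Section 5, Section 6, Section 7, and Section 8 remain in effect.

2, 5, 6, 7, 8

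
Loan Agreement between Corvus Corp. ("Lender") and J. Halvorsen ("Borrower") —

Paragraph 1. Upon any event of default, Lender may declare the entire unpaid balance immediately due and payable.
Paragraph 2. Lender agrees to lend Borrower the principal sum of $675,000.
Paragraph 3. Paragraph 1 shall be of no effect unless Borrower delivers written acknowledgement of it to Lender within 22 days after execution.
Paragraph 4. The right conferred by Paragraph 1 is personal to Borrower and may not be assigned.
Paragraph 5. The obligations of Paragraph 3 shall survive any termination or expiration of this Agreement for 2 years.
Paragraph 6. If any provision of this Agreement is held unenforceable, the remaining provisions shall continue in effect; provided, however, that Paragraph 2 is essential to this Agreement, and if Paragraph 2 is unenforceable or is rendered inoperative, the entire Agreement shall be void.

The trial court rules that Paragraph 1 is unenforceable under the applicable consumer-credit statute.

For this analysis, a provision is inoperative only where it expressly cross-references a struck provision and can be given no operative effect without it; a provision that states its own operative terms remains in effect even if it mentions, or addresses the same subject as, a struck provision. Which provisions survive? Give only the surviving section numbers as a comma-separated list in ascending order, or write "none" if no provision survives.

2, 6

Paragraph 1 is struck. Paragraph 3 has no operative effect of its own apart from Paragraph 1 and is therefore inoperative. Paragraph 4 merely fixes the non-assignment of Paragraph 1; with Paragraph 1 gone it has nothing to operate on and falls away. Paragraph 5 operates only by reference to Paragraph 3, so it falls with Paragraph 3. Paragraph 6 makes Paragraph 2 an essential term, but Paragraph 2 is unaffected, so the severability proviso in Paragraph 6 preserves the remaining provisions. Paragraph 2 and Paragraph 6 remain in effect.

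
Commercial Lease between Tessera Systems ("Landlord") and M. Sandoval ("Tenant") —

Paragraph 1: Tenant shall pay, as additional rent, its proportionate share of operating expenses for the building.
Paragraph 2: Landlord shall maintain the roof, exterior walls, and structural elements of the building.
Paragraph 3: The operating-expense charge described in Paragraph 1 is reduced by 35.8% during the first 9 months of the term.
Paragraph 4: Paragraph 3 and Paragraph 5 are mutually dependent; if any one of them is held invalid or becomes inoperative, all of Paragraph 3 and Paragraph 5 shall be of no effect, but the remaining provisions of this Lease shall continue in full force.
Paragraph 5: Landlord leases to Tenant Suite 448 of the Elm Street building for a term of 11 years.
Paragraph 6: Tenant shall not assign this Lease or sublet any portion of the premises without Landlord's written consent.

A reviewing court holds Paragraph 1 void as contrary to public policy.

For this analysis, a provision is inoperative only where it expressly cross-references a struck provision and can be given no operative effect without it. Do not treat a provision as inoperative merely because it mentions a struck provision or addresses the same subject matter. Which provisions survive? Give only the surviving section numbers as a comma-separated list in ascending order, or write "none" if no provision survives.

2, 4, 6

Paragraph 1 is struck. Paragraph 3 has no operative effect of its own apart from Paragraph 1 and is therefore inoperative. Paragraph 4 declares Paragraph 3 and Paragraph 5 mutually dependent; since one of them has fallen, all of them are of no effect. That brings down Paragraph 5 as well. The remainder continues in force under Paragraph 4. That leaves Paragraph 2, Paragraph 4, and Paragraph 6 in effect.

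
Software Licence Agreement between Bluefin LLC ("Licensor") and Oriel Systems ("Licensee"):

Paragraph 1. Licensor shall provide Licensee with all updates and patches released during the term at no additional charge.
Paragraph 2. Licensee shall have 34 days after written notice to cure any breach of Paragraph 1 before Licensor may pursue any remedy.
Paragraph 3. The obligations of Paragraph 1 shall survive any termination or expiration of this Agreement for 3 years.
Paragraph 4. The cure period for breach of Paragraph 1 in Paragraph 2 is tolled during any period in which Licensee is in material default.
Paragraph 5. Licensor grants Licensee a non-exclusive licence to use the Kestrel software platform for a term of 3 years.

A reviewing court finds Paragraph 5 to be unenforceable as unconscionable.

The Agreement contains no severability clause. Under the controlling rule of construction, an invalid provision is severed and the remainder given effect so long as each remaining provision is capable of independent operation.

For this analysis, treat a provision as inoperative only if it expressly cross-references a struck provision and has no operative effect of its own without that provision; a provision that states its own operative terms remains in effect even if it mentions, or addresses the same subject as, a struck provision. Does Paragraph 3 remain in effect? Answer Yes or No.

Paragraph 5 is struck. Nothing else in the Agreement is defined by reference to Paragraph 5. With no severability clause, the stated default rule severs what cannot stand and enforces each remaining provision that can operate on its own. The provisions still in force are Paragraph 1, Paragraph 2, Paragraph 3, and Paragraph 4. Paragraph 3 is among the surviving provisions, so the answer is yes.

Yes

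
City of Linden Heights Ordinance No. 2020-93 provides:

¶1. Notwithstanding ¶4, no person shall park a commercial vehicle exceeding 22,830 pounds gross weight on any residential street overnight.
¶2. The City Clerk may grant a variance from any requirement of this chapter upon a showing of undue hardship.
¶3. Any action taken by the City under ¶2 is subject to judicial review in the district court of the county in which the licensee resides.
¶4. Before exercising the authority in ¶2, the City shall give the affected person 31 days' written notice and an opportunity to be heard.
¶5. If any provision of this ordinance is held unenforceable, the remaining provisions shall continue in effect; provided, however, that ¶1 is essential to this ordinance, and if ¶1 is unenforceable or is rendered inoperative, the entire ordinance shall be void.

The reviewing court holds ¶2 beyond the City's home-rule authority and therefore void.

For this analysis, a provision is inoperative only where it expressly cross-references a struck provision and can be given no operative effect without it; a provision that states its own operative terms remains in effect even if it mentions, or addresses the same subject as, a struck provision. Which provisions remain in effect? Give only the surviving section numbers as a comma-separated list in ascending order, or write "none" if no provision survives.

¶2 is struck. The only function of ¶3 is the judicial-review right for ¶2, so it cannot stand once ¶2 is removed. ¶4 has no operative effect of its own apart from ¶2 and is therefore inoperative. ¶1 mentions ¶4 but its own obligation stands independently of ¶4, so ¶1 is not affected. ¶5 makes ¶1 an essential term, but ¶1 is unaffected, so the severability proviso in ¶5 preserves the remaining provisions. ¶1 and ¶5 remain in effect.

1, 5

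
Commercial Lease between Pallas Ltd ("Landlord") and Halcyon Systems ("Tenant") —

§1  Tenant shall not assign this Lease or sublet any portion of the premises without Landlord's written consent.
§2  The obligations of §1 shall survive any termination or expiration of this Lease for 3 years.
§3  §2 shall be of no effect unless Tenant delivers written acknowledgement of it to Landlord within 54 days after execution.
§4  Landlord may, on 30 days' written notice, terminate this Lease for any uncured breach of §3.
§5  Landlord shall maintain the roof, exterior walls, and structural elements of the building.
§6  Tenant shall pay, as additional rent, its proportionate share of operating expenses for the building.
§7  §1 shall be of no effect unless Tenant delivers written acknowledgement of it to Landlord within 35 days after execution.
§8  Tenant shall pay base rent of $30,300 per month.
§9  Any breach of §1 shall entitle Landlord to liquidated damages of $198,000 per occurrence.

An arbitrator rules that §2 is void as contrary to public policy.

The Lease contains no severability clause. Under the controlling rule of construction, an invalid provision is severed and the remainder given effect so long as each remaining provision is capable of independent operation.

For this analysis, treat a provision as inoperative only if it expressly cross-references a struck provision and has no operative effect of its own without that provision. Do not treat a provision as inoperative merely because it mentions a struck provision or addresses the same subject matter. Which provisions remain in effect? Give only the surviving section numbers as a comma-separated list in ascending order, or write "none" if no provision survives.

§2 is struck. §3 has no operative effect of its own apart from §2 and is therefore inoperative. §4 merely fixes the termination right for breach of §3; with §3 gone it has nothing to operate on and falls away. With no severability clause, the stated default rule severs what cannot stand and enforces each remaining provision that can operate on its own. The provisions still in force are §1, §5, §6, §7, §8, and §9.

1, 5, 6, 7, 8, 9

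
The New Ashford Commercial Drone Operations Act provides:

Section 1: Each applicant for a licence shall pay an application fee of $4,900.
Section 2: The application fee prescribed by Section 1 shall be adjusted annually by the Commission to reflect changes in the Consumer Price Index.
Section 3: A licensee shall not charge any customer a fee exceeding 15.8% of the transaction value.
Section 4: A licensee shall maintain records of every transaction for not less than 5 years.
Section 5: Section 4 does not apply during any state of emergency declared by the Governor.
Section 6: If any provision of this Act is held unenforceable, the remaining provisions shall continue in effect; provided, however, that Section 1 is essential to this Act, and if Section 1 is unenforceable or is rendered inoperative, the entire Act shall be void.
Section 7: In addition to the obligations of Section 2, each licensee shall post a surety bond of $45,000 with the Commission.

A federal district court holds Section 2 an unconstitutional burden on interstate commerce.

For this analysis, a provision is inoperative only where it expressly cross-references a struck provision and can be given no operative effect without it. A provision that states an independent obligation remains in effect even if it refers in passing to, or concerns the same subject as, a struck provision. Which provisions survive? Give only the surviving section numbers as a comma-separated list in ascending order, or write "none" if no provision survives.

1, 3, 4, 5, 6, 7

Section 2 is struck. Although Section 7 refers to Section 2, its operative terms do not depend on Section 2, so it remains in effect. Nothing else in the Act is defined by reference to Section 2. Section 6 makes Section 1 an essential term, but Section 1 is unaffected, so the severability proviso in Section 6 preserves the remaining provisions. That leaves Section 1, Section 3, Section 4, Section 5, Section 6, and Section 7 in effect.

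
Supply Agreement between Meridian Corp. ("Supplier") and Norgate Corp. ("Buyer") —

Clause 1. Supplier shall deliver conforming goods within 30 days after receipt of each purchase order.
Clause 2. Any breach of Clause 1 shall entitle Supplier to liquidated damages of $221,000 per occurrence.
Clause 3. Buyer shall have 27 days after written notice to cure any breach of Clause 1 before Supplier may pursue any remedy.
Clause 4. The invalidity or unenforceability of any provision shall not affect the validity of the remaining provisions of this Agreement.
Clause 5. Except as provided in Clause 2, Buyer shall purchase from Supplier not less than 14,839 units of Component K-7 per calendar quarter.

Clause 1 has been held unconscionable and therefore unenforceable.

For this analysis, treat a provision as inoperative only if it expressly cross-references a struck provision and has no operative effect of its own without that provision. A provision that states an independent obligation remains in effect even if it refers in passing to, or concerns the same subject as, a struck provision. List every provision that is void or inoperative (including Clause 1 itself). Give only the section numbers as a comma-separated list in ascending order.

1, 2, 3

Clause 1 is struck. Clause 2 operates only by reference to Clause 1, so it falls with Clause 1. Clause 3 merely fixes the cure period for breach of Clause 1; with Clause 1 gone it has nothing to operate on and falls away. Clause 5 mentions Clause 2 but its own obligation stands independently of Clause 2, so Clause 5 is not affected. Clause 4 is a severability clause and preserves every provision that can still be given independent effect. The provisions still in force are Clause 4 and Clause 5.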